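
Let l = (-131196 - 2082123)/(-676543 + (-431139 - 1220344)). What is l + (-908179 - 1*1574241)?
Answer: -5779136089601/2328026 ≈ -2.4824e+6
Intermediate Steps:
l = 2213319/2328026 (l = -2213319/(-676543 - 1651483) = -2213319/(-2328026) = -2213319*(-1/2328026) = 2213319/2328026 ≈ 0.95073)
l + (-908179 - 1*1574241) = 2213319/2328026 + (-908179 - 1*1574241) = 2213319/2328026 + (-908179 - 1574241) = 2213319/2328026 - 2482420 = -5779136089601/2328026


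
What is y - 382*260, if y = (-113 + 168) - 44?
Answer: -99309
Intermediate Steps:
y = 11 (y = 55 - 44 = 11)
y - 382*260 = 11 - 382*260 = 11 - 99320 = -99309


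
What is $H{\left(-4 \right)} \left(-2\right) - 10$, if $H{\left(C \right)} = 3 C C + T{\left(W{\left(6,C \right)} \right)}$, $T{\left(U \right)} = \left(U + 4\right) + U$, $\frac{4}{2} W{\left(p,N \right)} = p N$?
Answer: $-66$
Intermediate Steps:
$W{\left(p,N \right)} = \frac{N p}{2}$ ($W{\left(p,N \right)} = \frac{p N}{2} = \frac{N p}{2}$)
$T{\left(U \right)} = 4 + 2 U$ ($T{\left(U \right)} = \left(4 + U\right) + U = 4 + 2 U$)
$H{\left(C \right)} = 4 + 3 C^{2} + 6 C$ ($H{\left(C \right)} = 3 C C + \left(4 + 2 \cdot \frac{1}{2} C 6\right) = 3 C^{2} + \left(4 + 2 \cdot 3 C\right) = 3 C^{2} + \left(4 + 6 C\right) = 4 + 3 C^{2} + 6 C$)
$H{\left(-4 \right)} \left(-2\right) - 10 = \left(4 + 3 \left(-4\right)^{2} + 6 \left(-4\right)\right) \left(-2\right) - 10 = \left(4 + 3 \cdot 16 - 24\right) \left(-2\right) - 10 = \left(4 + 48 - 24\right) \left(-2\right) - 10 = 28 \left(-2\right) - 10 = -56 - 10 = -66$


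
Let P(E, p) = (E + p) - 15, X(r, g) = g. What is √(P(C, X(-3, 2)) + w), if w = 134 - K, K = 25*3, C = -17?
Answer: √29 ≈ 5.3852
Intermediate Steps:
K = 75
P(E, p) = -15 + E + p
w = 59 (w = 134 - 1*75 = 134 - 75 = 59)
√(P(C, X(-3, 2)) + w) = √((-15 - 17 + 2) + 59) = √(-30 + 59) = √29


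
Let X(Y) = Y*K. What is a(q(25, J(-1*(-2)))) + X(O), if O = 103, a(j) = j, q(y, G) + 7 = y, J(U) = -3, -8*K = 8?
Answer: -85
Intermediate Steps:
K = -1 (K = -1/8*8 = -1)
q(y, G) = -7 + y
X(Y) = -Y (X(Y) = Y*(-1) = -Y)
a(q(25, J(-1*(-2)))) + X(O) = (-7 + 25) - 1*103 = 18 - 103 = -85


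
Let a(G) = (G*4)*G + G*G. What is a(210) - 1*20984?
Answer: 199516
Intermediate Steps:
a(G) = 5*G**2 (a(G) = (4*G)*G + G**2 = 4*G**2 + G**2 = 5*G**2)
a(210) - 1*20984 = 5*210**2 - 1*20984 = 5*44100 - 20984 = 220500 - 20984 = 199516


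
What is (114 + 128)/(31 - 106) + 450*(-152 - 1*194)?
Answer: -11677742/75 ≈ -1.5570e+5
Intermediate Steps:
(114 + 128)/(31 - 106) + 450*(-152 - 1*194) = 242/(-75) + 450*(-152 - 194) = 242*(-1/75) + 450*(-346) = -242/75 - 155700 = -11677742/75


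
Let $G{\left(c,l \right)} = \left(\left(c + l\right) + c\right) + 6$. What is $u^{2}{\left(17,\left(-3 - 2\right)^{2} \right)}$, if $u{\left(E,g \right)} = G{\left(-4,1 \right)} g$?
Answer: $625$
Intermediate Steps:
$G{\left(c,l \right)} = 6 + l + 2 c$ ($G{\left(c,l \right)} = \left(l + 2 c\right) + 6 = 6 + l + 2 c$)
$u{\left(E,g \right)} = - g$ ($u{\left(E,g \right)} = \left(6 + 1 + 2 \left(-4\right)\right) g = \left(6 + 1 - 8\right) g = - g$)
$u^{2}{\left(17,\left(-3 - 2\right)^{2} \right)} = \left(- \left(-3 - 2\right)^{2}\right)^{2} = \left(- \left(-5\right)^{2}\right)^{2} = \left(\left(-1\right) 25\right)^{2} = \left(-25\right)^{2} = 625$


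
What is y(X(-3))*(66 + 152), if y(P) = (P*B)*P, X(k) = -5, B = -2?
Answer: -10900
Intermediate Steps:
y(P) = -2*P² (y(P) = (P*(-2))*P = (-2*P)*P = -2*P²)
y(X(-3))*(66 + 152) = (-2*(-5)²)*(66 + 152) = -2*25*218 = -50*218 = -10900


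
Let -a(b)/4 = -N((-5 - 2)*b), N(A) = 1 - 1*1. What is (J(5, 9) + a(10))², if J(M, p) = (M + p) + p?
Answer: 529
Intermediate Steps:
J(M, p) = M + 2*p
N(A) = 0 (N(A) = 1 - 1 = 0)
a(b) = 0 (a(b) = -(-4)*0 = -4*0 = 0)
(J(5, 9) + a(10))² = ((5 + 2*9) + 0)² = ((5 + 18) + 0)² = (23 + 0)² = 23² = 529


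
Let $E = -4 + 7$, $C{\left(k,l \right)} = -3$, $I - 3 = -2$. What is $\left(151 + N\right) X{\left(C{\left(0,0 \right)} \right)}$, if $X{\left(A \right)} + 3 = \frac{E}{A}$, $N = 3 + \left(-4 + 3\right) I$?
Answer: $-612$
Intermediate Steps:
$I = 1$ ($I = 3 - 2 = 1$)
$E = 3$
$N = 2$ ($N = 3 + \left(-4 + 3\right) 1 = 3 - 1 = 2$)
$X{\left(A \right)} = -3 + \frac{3}{A}$
$\left(151 + N\right) X{\left(C{\left(0,0 \right)} \right)} = \left(151 + 2\right) \left(-3 + \frac{3}{-3}\right) = 153 \left(-3 + 3 \left(- \frac{1}{3}\right)\right) = 153 \left(-3 - 1\right) = 153 \left(-4\right) = -612$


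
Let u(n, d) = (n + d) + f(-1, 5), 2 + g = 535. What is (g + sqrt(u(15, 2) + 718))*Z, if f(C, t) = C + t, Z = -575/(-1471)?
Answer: 306475/1471 + 575*sqrt(739)/1471 ≈ 218.97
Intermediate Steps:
g = 533 (g = -2 + 535 = 533)
Z = 575/1471 (Z = -575*(-1/1471) = 575/1471 ≈ 0.39089)
u(n, d) = 4 + d + n (u(n, d) = (n + d) + (-1 + 5) = (d + n) + 4 = 4 + d + n)
(g + sqrt(u(15, 2) + 718))*Z = (533 + sqrt((4 + 2 + 15) + 718))*(575/1471) = (533 + sqrt(21 + 718))*(575/1471) = (533 + sqrt(739))*(575/1471) = 306475/1471 + 575*sqrt(739)/1471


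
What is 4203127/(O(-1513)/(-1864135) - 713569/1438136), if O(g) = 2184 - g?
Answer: -1609725378654989960/190786533801 ≈ -8.4373e+6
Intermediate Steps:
4203127/(O(-1513)/(-1864135) - 713569/1438136) = 4203127/((2184 - 1*(-1513))/(-1864135) - 713569/1438136) = 4203127/((2184 + 1513)*(-1/1864135) - 713569*1/1438136) = 4203127/(3697*(-1/1864135) - 713569/1438136) = 4203127/(-3697/1864135 - 713569/1438136) = 4203127/(-190786533801/382982807480) = 4203127*(-382982807480/190786533801) = -1609725378654989960/190786533801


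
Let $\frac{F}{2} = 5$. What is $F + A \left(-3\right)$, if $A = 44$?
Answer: $-122$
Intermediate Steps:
$F = 10$ ($F = 2 \cdot 5 = 10$)
$F + A \left(-3\right) = 10 + 44 \left(-3\right) = 10 - 132 = -122$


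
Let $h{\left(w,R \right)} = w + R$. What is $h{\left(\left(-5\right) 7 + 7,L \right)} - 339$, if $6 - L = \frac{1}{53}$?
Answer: $- \frac{19134}{53} \approx -361.02$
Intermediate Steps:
$L = \frac{317}{53}$ ($L = 6 - \frac{1}{53} = \frac{317}{53} \approx 5.9811$)
$h{\left(w,R \right)} = R + w$
$h{\left(\left(-5\right) 7 + 7,L \right)} - 339 = \left(\frac{317}{53} + \left(\left(-5\right) 7 + 7\right)\right) - 339 = \left(\frac{317}{53} + \left(-35 + 7\right)\right) - 339 = \left(\frac{317}{53} - 28\right) - 339 = - \frac{1167}{53} - 339 = - \frac{19134}{53}$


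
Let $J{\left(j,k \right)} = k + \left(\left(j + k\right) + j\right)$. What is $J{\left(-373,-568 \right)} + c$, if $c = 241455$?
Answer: $239573$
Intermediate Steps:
$J{\left(j,k \right)} = 2 j + 2 k$ ($J{\left(j,k \right)} = k + \left(k + 2 j\right) = 2 j + 2 k$)
$J{\left(-373,-568 \right)} + c = \left(2 \left(-373\right) + 2 \left(-568\right)\right) + 241455 = \left(-746 - 1136\right) + 241455 = -1882 + 241455 = 239573$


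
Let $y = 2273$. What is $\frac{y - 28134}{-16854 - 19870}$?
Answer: $\frac{25861}{36724} \approx 0.7042$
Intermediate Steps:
$\frac{y - 28134}{-16854 - 19870} = \frac{2273 - 28134}{-16854 - 19870} = - \frac{25861}{-16854 - 19870} = - \frac{25861}{-36724} = \left(-25861\right) \left(- \frac{1}{36724}\right) = \frac{25861}{36724}$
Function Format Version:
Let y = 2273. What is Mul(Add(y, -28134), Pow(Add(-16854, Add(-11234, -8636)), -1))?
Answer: Rational(25861, 36724) ≈ 0.70420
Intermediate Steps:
Mul(Add(y, -28134), Pow(Add(-16854, Add(-11234, -8636)), -1)) = Mul(Add(2273, -28134), Pow(Add(-16854, Add(-11234, -8636)), -1)) = Mul(-25861, Pow(Add(-16854, -19870), -1)) = Mul(-25861, Pow(-36724, -1)) = Mul(-25861, Rational(-1, 36724)) = Rational(25861, 36724)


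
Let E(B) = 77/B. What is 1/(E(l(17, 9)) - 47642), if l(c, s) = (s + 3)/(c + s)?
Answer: -6/284851 ≈ -2.1064e-5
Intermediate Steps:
l(c, s) = (3 + s)/(c + s)
1/(E(l(17, 9)) - 47642) = 1/(77/(((3 + 9)/(17 + 9))) - 47642) = 1/(77/((12/26)) - 47642) = 1/(77/(((1/26)*12)) - 47642) = 1/(77/(6/13) - 47642) = 1/(77*(13/6) - 47642) = 1/(1001/6 - 47642) = 1/(-284851/6) = -6/284851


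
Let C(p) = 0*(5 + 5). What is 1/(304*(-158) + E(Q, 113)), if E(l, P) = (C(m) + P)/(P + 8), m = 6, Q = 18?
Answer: -121/5811759 ≈ -2.0820e-5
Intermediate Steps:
C(p) = 0 (C(p) = 0*10 = 0)
E(l, P) = P/(8 + P) (E(l, P) = (0 + P)/(P + 8) = P/(8 + P))
1/(304*(-158) + E(Q, 113)) = 1/(304*(-158) + 113/(8 + 113)) = 1/(-48032 + 113/121) = 1/(-5811759/121) = -121/5811759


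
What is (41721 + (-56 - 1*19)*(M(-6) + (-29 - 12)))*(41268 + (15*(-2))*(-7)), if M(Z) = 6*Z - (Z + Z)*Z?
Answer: 2194020288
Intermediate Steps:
M(Z) = -2*Z² + 6*Z (M(Z) = 6*Z - 2*Z*Z = 6*Z - 2*Z² = -2*Z² + 6*Z)
(41721 + (-56 - 1*19)*(M(-6) + (-29 - 12)))*(41268 + (15*(-2))*(-7)) = (41721 + (-56 - 1*19)*(2*(-6)*(3 - 1*(-6)) + (-29 - 12)))*(41268 + (15*(-2))*(-7)) = (41721 + (-56 - 19)*(2*(-6)*(3 + 6) - 41))*(41268 - 30*(-7)) = (41721 - 75*(2*(-6)*9 - 41))*(41268 + 210) = (41721 - 75*(-108 - 41))*41478 = (41721 - 75*(-149))*41478 = (41721 + 11175)*41478 = 52896*41478 = 2194020288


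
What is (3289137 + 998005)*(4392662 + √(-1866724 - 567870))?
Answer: 18831965752004 + 4287142*I*√2434594 ≈ 1.8832e+13 + 6.6893e+9*I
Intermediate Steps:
(3289137 + 998005)*(4392662 + √(-1866724 - 567870)) = 4287142*(4392662 + √(-2434594)) = 4287142*(4392662 + I*√2434594) = 18831965752004 + 4287142*I*√2434594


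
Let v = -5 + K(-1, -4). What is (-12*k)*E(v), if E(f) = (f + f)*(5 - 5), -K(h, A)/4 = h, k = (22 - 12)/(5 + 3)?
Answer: 0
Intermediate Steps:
k = 5/4 (k = 10/8 = 10*(⅛) = 5/4 ≈ 1.2500)
K(h, A) = -4*h
v = -1 (v = -5 - 4*(-1) = -5 + 4 = -1)
E(f) = 0 (E(f) = (2*f)*0 = 0)
(-12*k)*E(v) = -12*5/4*0 = -15*0 = 0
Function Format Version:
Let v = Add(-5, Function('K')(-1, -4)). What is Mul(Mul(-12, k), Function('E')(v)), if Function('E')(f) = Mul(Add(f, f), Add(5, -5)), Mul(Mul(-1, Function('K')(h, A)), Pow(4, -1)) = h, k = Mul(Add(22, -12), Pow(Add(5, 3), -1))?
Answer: 0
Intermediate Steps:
k = Rational(5, 4) (k = Mul(10, Pow(8, -1)) = Mul(10, Rational(1, 8)) = Rational(5, 4) ≈ 1.2500)
Function('K')(h, A) = Mul(-4, h)
v = -1 (v = Add(-5, Mul(-4, -1)) = Add(-5, 4) = -1)
Function('E')(f) = 0 (Function('E')(f) = Mul(Mul(2, f), 0) = 0)
Mul(Mul(-12, k), Function('E')(v)) = Mul(Mul(-12, Rational(5, 4)), 0) = Mul(-15, 0) = 0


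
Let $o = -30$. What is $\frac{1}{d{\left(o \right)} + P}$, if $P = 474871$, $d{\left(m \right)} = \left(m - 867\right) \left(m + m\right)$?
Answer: $\frac{1}{528691} \approx 1.8915 \cdot 10^{-6}$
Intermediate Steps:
$d{\left(m \right)} = 2 m \left(-867 + m\right)$ ($d{\left(m \right)} = \left(-867 + m\right) 2 m = 2 m \left(-867 + m\right)$)
$\frac{1}{d{\left(o \right)} + P} = \frac{1}{2 \left(-30\right) \left(-867 - 30\right) + 474871} = \frac{1}{2 \left(-30\right) \left(-897\right) + 474871} = \frac{1}{53820 + 474871} = \frac{1}{528691}$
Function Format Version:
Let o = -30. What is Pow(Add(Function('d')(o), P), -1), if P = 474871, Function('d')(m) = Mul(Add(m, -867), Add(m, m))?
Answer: Rational(1, 528691) ≈ 1.8915e-6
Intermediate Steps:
Function('d')(m) = Mul(2, m, Add(-867, m)) (Function('d')(m) = Mul(Add(-867, m), Mul(2, m)) = Mul(2, m, Add(-867, m)))
Pow(Add(Function('d')(o), P), -1) = Pow(Add(Mul(2, -30, Add(-867, -30)), 474871), -1) = Pow(Add(Mul(2, -30, -897), 474871), -1) = Pow(Add(53820, 474871), -1) = Pow(528691, -1) = Rational(1, 528691)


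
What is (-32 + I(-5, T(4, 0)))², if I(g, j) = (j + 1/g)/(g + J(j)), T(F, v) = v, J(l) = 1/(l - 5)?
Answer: 690561/676 ≈ 1021.5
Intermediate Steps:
J(l) = 1/(-5 + l)
I(g, j) = (j + 1/g)/(g + 1/(-5 + j))
(-32 + I(-5, T(4, 0)))² = (-32 + (1 - 5*0)*(-5 + 0)/((-5)*(1 - 5*(-5 + 0))))² = (-32 - ⅕*(1 + 0)*(-5)/(1 - 5*(-5)))² = (-32 - ⅕*1*(-5)/(1 + 25))² = (-32 - ⅕*1*(-5)/26)² = (-32 - ⅕*1/26*1*(-5))² = (-32 + 1/26)² = (-831/26)² = 690561/676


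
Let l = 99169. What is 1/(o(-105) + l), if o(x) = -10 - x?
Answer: 1/99264 ≈ 1.0074e-5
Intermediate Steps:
1/(o(-105) + l) = 1/((-10 - 1*(-105)) + 99169) = 1/((-10 + 105) + 99169) = 1/(95 + 99169) = 1/99264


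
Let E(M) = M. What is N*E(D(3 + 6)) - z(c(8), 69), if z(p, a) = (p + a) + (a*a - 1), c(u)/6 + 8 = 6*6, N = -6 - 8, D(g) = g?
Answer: -5123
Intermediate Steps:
N = -14
c(u) = 168 (c(u) = -48 + 6*(6*6) = -48 + 6*36 = -48 + 216 = 168)
z(p, a) = -1 + a + p + a**2 (z(p, a) = (a + p) + (a**2 - 1) = (a + p) + (-1 + a**2) = -1 + a + p + a**2)
N*E(D(3 + 6)) - z(c(8), 69) = -14*(3 + 6) - (-1 + 69 + 168 + 69**2) = -14*9 - (-1 + 69 + 168 + 4761) = -126 - 1*4997 = -126 - 4997 = -5123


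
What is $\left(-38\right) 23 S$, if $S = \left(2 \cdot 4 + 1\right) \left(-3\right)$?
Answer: $23598$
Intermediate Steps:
$S = -27$ ($S = \left(8 + 1\right) \left(-3\right) = 9 \left(-3\right) = -27$)
$\left(-38\right) 23 S = \left(-38\right) 23 \left(-27\right) = \left(-874\right) \left(-27\right) = 23598$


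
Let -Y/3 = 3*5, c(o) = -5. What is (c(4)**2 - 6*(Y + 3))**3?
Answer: 21253933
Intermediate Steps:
Y = -45 (Y = -9*5 = -3*15 = -45)
(c(4)**2 - 6*(Y + 3))**3 = ((-5)**2 - 6*(-45 + 3))**3 = (25 - 6*(-42))**3 = (25 - 1*(-252))**3 = (25 + 252)**3 = 277**3 = 21253933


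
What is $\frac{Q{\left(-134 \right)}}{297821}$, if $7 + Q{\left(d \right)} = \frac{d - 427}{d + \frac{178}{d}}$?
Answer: $- \frac{25882}{2700343007} \approx -9.5847 \cdot 10^{-6}$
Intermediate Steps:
$Q{\left(d \right)} = -7 + \frac{-427 + d}{d + \frac{178}{d}}$ ($Q{\left(d \right)} = -7 + \frac{d - 427}{d + \frac{178}{d}} = -7 + \frac{-427 + d}{d + \frac{178}{d}}$)
$\frac{Q{\left(-134 \right)}}{297821} = \frac{\frac{1}{178 + \left(-134\right)^{2}} \left(-1246 - -57218 - 6 \left(-134\right)^{2}\right)}{297821} = \frac{-1246 + 57218 - 107736}{178 + 17956} \cdot \frac{1}{297821} = \frac{-1246 + 57218 - 107736}{18134} \cdot \frac{1}{297821} = \frac{1}{18134} \left(-51764\right) \frac{1}{297821} = \left(- \frac{25882}{9067}\right) \frac{1}{297821} = - \frac{25882}{2700343007}$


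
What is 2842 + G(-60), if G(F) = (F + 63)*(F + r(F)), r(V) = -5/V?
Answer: 10649/4 ≈ 2662.3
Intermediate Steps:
G(F) = (63 + F)*(F - 5/F) (G(F) = (F + 63)*(F - 5/F) = (63 + F)*(F - 5/F))
2842 + G(-60) = 2842 + (-5 + (-60)**2 - 315/(-60) + 63*(-60)) = 2842 + (-5 + 3600 - 315*(-1/60) - 3780) = 2842 + (-5 + 3600 + 21/4 - 3780) = 2842 - 719/4 = 10649/4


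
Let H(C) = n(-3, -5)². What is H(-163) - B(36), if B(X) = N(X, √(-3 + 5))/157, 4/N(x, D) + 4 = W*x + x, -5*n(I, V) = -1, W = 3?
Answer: 1094/27475 ≈ 0.039818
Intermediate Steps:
n(I, V) = ⅕ (n(I, V) = -⅕*(-1) = ⅕)
H(C) = 1/25 (H(C) = (⅕)² = 1/25)
N(x, D) = 4/(-4 + 4*x) (N(x, D) = 4/(-4 + (3*x + x)) = 4/(-4 + 4*x))
B(X) = 1/(157*(-1 + X)) (B(X) = 1/((-1 + X)*157) = (1/157)/(-1 + X) = 1/(157*(-1 + X)))
H(-163) - B(36) = 1/25 - 1/(157*(-1 + 36)) = 1/25 - 1/(157*35) = 1/25 - 1*1/5495 = 1/25 - 1/5495 = 1094/27475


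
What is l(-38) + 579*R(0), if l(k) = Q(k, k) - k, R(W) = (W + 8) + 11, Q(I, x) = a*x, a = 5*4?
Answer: 10279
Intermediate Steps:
a = 20
Q(I, x) = 20*x
R(W) = 19 + W (R(W) = (8 + W) + 11 = 19 + W)
l(k) = 19*k (l(k) = 20*k - k = 19*k)
l(-38) + 579*R(0) = 19*(-38) + 579*(19 + 0) = -722 + 579*19 = -722 + 11001 = 10279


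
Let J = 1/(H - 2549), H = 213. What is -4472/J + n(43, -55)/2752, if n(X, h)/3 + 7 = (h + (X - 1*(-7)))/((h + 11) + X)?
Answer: 14374510589/1376 ≈ 1.0447e+7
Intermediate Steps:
n(X, h) = -21 + 3*(7 + X + h)/(11 + X + h) (n(X, h) = -21 + 3*((h + (X - 1*(-7)))/((h + 11) + X)) = -21 + 3*((h + (X + 7))/((11 + h) + X)) = -21 + 3*((h + (7 + X))/(11 + X + h)) = -21 + 3*((7 + X + h)/(11 + X + h)) = -21 + 3*(7 + X + h)/(11 + X + h))
J = -1/2336 (J = 1/(213 - 2549) = 1/(-2336) = -1/2336 ≈ -0.00042808)
-4472/J + n(43, -55)/2752 = -4472/(-1/2336) + (6*(-35 - 3*43 - 3*(-55))/(11 + 43 - 55))/2752 = -4472*(-2336) + (6*(-35 - 129 + 165)/(-1))*(1/2752) = 10446592 + (6*(-1)*1)*(1/2752) = 10446592 - 6*1/2752 = 10446592 - 3/1376 = 14374510589/1376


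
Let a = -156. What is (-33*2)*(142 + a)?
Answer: 924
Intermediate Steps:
(-33*2)*(142 + a) = (-33*2)*(142 - 156) = -66*(-14) = 924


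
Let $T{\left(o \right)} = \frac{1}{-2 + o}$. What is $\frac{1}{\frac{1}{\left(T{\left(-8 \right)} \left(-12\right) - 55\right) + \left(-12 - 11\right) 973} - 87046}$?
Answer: $- \frac{112164}{9763427549} \approx -1.1488 \cdot 10^{-5}$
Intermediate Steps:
$\frac{1}{\frac{1}{\left(T{\left(-8 \right)} \left(-12\right) - 55\right) + \left(-12 - 11\right) 973} - 87046} = \frac{1}{\frac{1}{\left(\frac{1}{-2 - 8} \left(-12\right) - 55\right) + \left(-12 - 11\right) 973} - 87046} = \frac{1}{\frac{1}{\left(\frac{1}{-10} \left(-12\right) - 55\right) - 22379} - 87046} = \frac{1}{\frac{1}{\left(\left(- \frac{1}{10}\right) \left(-12\right) - 55\right) - 22379} - 87046} = \frac{1}{\frac{1}{\left(\frac{6}{5} - 55\right) - 22379} - 87046} = \frac{1}{\frac{1}{- \frac{269}{5} - 22379} - 87046} = \frac{1}{\frac{1}{- \frac{112164}{5}} - 87046} = \frac{1}{- \frac{5}{112164} - 87046} = \frac{1}{- \frac{9763427549}{112164}} = - \frac{112164}{9763427549}$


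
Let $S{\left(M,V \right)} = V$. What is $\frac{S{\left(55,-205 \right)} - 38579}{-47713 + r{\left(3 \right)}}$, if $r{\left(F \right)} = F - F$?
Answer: $\frac{38784}{47713} \approx 0.81286$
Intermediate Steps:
$r{\left(F \right)} = 0$
$\frac{S{\left(55,-205 \right)} - 38579}{-47713 + r{\left(3 \right)}} = \frac{-205 - 38579}{-47713 + 0} = - \frac{38784}{-47713} = \left(-38784\right) \left(- \frac{1}{47713}\right) = \frac{38784}{47713}$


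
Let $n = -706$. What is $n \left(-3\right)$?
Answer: $2118$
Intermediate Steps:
$n \left(-3\right) = \left(-706\right) \left(-3\right) = 2118$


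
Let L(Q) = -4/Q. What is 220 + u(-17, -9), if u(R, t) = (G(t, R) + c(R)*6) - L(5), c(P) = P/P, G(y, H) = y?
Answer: 1089/5 ≈ 217.80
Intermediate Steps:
c(P) = 1
u(R, t) = 34/5 + t (u(R, t) = (t + 1*6) - (-4)/5 = (t + 6) - (-4)/5 = (6 + t) - 1*(-4/5) = (6 + t) + 4/5 = 34/5 + t)
220 + u(-17, -9) = 220 + (34/5 - 9) = 220 - 11/5 = 1089/5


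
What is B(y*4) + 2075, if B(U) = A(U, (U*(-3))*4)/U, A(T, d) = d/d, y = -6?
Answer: 49799/24 ≈ 2075.0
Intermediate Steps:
A(T, d) = 1
B(U) = 1/U
B(y*4) + 2075 = 1/(-6*4) + 2075 = 1/(-24) + 2075 = -1/24 + 2075 = 49799/24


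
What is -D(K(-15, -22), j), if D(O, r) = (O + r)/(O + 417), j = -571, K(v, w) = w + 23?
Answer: 15/11 ≈ 1.3636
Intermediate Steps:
K(v, w) = 23 + w
D(O, r) = (O + r)/(417 + O)
-D(K(-15, -22), j) = -((23 - 22) - 571)/(417 + (23 - 22)) = -(1 - 571)/(417 + 1) = -(-570)/418 = -1*(-15/11) = 15/11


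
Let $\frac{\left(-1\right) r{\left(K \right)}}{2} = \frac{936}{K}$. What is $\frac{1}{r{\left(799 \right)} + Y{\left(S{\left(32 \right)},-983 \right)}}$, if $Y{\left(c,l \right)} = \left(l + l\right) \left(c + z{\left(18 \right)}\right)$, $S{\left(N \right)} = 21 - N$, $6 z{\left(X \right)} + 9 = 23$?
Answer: $\frac{2397}{40836068} \approx 5.8698 \cdot 10^{-5}$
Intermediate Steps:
$z{\left(X \right)} = \frac{7}{3}$ ($z{\left(X \right)} = - \frac{3}{2} + \frac{1}{6} \cdot 23 = - \frac{3}{2} + \frac{23}{6} = \frac{7}{3}$)
$Y{\left(c,l \right)} = 2 l \left(\frac{7}{3} + c\right)$ ($Y{\left(c,l \right)} = \left(l + l\right) \left(c + \frac{7}{3}\right) = 2 l \left(\frac{7}{3} + c\right)$)
$r{\left(K \right)} = - \frac{1872}{K}$ ($r{\left(K \right)} = - 2 \frac{936}{K} = - \frac{1872}{K}$)
$\frac{1}{r{\left(799 \right)} + Y{\left(S{\left(32 \right)},-983 \right)}} = \frac{1}{- \frac{1872}{799} + \frac{2}{3} \left(-983\right) \left(7 + 3 \left(21 - 32\right)\right)} = \frac{1}{\left(-1872\right) \frac{1}{799} + \frac{2}{3} \left(-983\right) \left(7 + 3 \left(21 - 32\right)\right)} = \frac{1}{- \frac{1872}{799} + \frac{2}{3} \left(-983\right) \left(7 + 3 \left(-11\right)\right)} = \frac{1}{- \frac{1872}{799} + \frac{2}{3} \left(-983\right) \left(7 - 33\right)} = \frac{1}{- \frac{1872}{799} + \frac{2}{3} \left(-983\right) \left(-26\right)} = \frac{1}{- \frac{1872}{799} + \frac{51116}{3}} = \frac{1}{\frac{40836068}{2397}} = \frac{2397}{40836068}$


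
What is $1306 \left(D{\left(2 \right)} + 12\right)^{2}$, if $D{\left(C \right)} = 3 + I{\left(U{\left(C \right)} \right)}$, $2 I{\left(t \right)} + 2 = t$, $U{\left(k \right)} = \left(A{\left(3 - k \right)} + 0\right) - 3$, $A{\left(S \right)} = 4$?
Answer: $\frac{549173}{2} \approx 2.7459 \cdot 10^{5}$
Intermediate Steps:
$U{\left(k \right)} = 1$ ($U{\left(k \right)} = \left(4 + 0\right) - 3 = 4 - 3 = 1$)
$I{\left(t \right)} = -1 + \frac{t}{2}$
$D{\left(C \right)} = \frac{5}{2}$ ($D{\left(C \right)} = 3 + \left(-1 + \frac{1}{2} \cdot 1\right) = 3 + \left(-1 + \frac{1}{2}\right) = 3 - \frac{1}{2} = \frac{5}{2}$)
$1306 \left(D{\left(2 \right)} + 12\right)^{2} = 1306 \left(\frac{5}{2} + 12\right)^{2} = 1306 \left(\frac{29}{2}\right)^{2} = 1306 \cdot \frac{841}{4} = \frac{549173}{2}$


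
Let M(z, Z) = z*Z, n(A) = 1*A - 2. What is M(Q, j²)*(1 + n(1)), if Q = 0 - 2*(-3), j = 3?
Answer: 0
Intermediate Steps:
n(A) = -2 + A (n(A) = A - 2 = -2 + A)
Q = 6 (Q = 0 + 6 = 6)
M(z, Z) = Z*z
M(Q, j²)*(1 + n(1)) = (3²*6)*(1 + (-2 + 1)) = (9*6)*(1 - 1) = 54*0 = 0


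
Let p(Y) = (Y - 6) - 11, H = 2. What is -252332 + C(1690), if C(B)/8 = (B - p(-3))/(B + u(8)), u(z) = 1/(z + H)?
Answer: -4264526332/16901 ≈ -2.5232e+5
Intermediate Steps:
u(z) = 1/(2 + z) (u(z) = 1/(z + 2) = 1/(2 + z))
p(Y) = -17 + Y (p(Y) = (-6 + Y) - 11 = -17 + Y)
C(B) = 8*(20 + B)/(1/10 + B) (C(B) = 8*((B - (-17 - 3))/(B + 1/(2 + 8))) = 8*((B - 1*(-20))/(B + 1/10)) = 8*((B + 20)/(B + 1/10)) = 8*((20 + B)/(1/10 + B)) = 8*(20 + B)/(1/10 + B))
-252332 + C(1690) = -252332 + 80*(20 + 1690)/(1 + 10*1690) = -252332 + 80*1710/(1 + 16900) = -252332 + 80*1710/16901 = -252332 + 80*(1/16901)*1710 = -252332 + 136800/16901 = -4264526332/16901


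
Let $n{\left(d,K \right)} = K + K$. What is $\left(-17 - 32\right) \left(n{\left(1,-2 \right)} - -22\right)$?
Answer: $-882$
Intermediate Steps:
$n{\left(d,K \right)} = 2 K$
$\left(-17 - 32\right) \left(n{\left(1,-2 \right)} - -22\right) = \left(-17 - 32\right) \left(2 \left(-2\right) - -22\right) = - 49 \left(-4 + 22\right) = \left(-49\right) 18 = -882$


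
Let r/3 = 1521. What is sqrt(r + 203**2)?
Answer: 2*sqrt(11443) ≈ 213.94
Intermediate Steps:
r = 4563 (r = 3*1521 = 4563)
sqrt(r + 203**2) = sqrt(4563 + 203**2) = sqrt(4563 + 41209) = sqrt(45772) = 2*sqrt(11443)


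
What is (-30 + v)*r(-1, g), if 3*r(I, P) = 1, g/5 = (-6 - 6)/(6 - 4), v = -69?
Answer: -33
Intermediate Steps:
g = -30 (g = 5*((-6 - 6)/(6 - 4)) = 5*(-12/2) = 5*(-12*1/2) = 5*(-6) = -30)
r(I, P) = 1/3 (r(I, P) = (1/3)*1 = 1/3)
(-30 + v)*r(-1, g) = (-30 - 69)*(1/3) = -99*1/3 = -33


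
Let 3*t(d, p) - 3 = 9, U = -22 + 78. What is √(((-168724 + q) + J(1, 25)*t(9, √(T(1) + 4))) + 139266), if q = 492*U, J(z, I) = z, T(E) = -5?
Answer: I*√1902 ≈ 43.612*I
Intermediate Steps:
U = 56
t(d, p) = 4 (t(d, p) = 1 + (⅓)*9 = 1 + 3 = 4)
q = 27552 (q = 492*56 = 27552)
√(((-168724 + q) + J(1, 25)*t(9, √(T(1) + 4))) + 139266) = √(((-168724 + 27552) + 1*4) + 139266) = √((-141172 + 4) + 139266) = √(-141168 + 139266) = √(-1902) = I*√1902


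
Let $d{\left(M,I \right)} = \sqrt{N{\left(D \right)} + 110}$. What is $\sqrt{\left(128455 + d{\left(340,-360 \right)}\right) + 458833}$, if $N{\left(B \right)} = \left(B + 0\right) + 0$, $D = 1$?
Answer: $\sqrt{587288 + \sqrt{111}} \approx 766.35$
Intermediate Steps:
$N{\left(B \right)} = B$ ($N{\left(B \right)} = B + 0 = B$)
$d{\left(M,I \right)} = \sqrt{111}$ ($d{\left(M,I \right)} = \sqrt{1 + 110} = \sqrt{111}$)
$\sqrt{\left(128455 + d{\left(340,-360 \right)}\right) + 458833} = \sqrt{\left(128455 + \sqrt{111}\right) + 458833} = \sqrt{587288 + \sqrt{111}}$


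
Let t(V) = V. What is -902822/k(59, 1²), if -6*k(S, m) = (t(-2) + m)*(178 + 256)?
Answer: -2708466/217 ≈ -12481.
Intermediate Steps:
k(S, m) = 434/3 - 217*m/3 (k(S, m) = -(-2 + m)*(178 + 256)/6 = -(-2 + m)*434/6 = -(-868 + 434*m)/6 = 434/3 - 217*m/3)
-902822/k(59, 1²) = -902822/(434/3 - 217/3*1²) = -902822/(434/3 - 217/3*1) = -902822/(434/3 - 217/3) = -902822/217/3 = -902822*3/217 = -2708466/217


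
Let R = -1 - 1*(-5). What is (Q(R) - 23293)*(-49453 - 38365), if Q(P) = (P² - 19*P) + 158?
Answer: 2036938510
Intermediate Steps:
R = 4 (R = -1 + 5 = 4)
Q(P) = 158 + P² - 19*P
(Q(R) - 23293)*(-49453 - 38365) = ((158 + 4² - 19*4) - 23293)*(-49453 - 38365) = ((158 + 16 - 76) - 23293)*(-87818) = (98 - 23293)*(-87818) = -23195*(-87818) = 2036938510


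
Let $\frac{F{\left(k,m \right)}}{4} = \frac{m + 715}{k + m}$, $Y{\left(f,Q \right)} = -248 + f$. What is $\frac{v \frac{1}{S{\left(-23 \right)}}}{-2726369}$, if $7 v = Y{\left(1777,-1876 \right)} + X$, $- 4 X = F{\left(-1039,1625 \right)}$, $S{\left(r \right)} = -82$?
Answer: $\frac{446827}{458526191158} \approx 9.7449 \cdot 10^{-7}$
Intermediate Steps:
$F{\left(k,m \right)} = \frac{4 \left(715 + m\right)}{k + m}$ ($F{\left(k,m \right)} = 4 \frac{m + 715}{k + m} = 4 \frac{715 + m}{k + m} = \frac{4 \left(715 + m\right)}{k + m}$)
$X = - \frac{1170}{293}$ ($X = - \frac{4 \frac{1}{-1039 + 1625} \left(715 + 1625\right)}{4} = - \frac{4 \cdot \frac{1}{586} \cdot 2340}{4} = \left(- \frac{1}{4}\right) \frac{4680}{293} = - \frac{1170}{293} \approx -3.9932$)
$v = \frac{446827}{2051}$ ($v = \frac{\left(-248 + 1777\right) - \frac{1170}{293}}{7} = \frac{1529 - \frac{1170}{293}}{7} = \frac{1}{7} \cdot \frac{446827}{293} = \frac{446827}{2051} \approx 217.86$)
$\frac{v \frac{1}{S{\left(-23 \right)}}}{-2726369} = \frac{\frac{446827}{2051} \frac{1}{-82}}{-2726369} = \frac{446827}{2051} \left(- \frac{1}{82}\right) \left(- \frac{1}{2726369}\right) = \left(- \frac{446827}{168182}\right) \left(- \frac{1}{2726369}\right) = \frac{446827}{458526191158}$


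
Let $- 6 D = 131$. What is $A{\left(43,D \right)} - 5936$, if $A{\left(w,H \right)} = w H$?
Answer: $- \frac{41249}{6} \approx -6874.8$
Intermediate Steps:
$D = - \frac{131}{6}$ ($D = \left(- \frac{1}{6}\right) 131 = - \frac{131}{6} \approx -21.833$)
$A{\left(w,H \right)} = H w$
$A{\left(43,D \right)} - 5936 = \left(- \frac{131}{6}\right) 43 - 5936 = - \frac{5633}{6} - 5936 = - \frac{41249}{6}$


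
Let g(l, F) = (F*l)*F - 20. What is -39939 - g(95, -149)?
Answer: -2149014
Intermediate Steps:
g(l, F) = -20 + l*F² (g(l, F) = l*F² - 20 = -20 + l*F²)
-39939 - g(95, -149) = -39939 - (-20 + 95*(-149)²) = -39939 - (-20 + 95*22201) = -39939 - (-20 + 2109095) = -39939 - 1*2109075 = -39939 - 2109075 = -2149014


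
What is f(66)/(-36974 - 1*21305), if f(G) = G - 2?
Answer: -64/58279 ≈ -0.0010982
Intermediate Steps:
f(G) = -2 + G
f(66)/(-36974 - 1*21305) = (-2 + 66)/(-36974 - 1*21305) = 64/(-36974 - 21305) = 64/(-58279) = 64*(-1/58279) = -64/58279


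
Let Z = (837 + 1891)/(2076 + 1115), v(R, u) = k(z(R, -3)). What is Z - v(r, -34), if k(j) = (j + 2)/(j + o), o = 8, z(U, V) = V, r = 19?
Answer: 16831/15955 ≈ 1.0549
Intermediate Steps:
k(j) = (2 + j)/(8 + j) (k(j) = (j + 2)/(j + 8) = (2 + j)/(8 + j))
v(R, u) = -1/5 (v(R, u) = (2 - 3)/(8 - 3) = -1/5)
Z = 2728/3191 ≈ 0.85490
Z - v(r, -34) = 2728/3191 - 1*(-1/5) = 2728/3191 + 1/5 = 16831/15955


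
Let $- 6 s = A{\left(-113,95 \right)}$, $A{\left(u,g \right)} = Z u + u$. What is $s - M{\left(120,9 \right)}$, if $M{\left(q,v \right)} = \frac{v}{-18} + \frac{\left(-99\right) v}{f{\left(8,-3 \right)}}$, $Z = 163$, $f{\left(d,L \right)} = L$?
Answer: $\frac{16753}{6} \approx 2792.2$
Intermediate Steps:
$M{\left(q,v \right)} = \frac{593 v}{18}$ ($M{\left(q,v \right)} = \frac{v}{-18} + \frac{\left(-99\right) v}{-3} = v \left(- \frac{1}{18}\right) + - 99 v \left(- \frac{1}{3}\right) = - \frac{v}{18} + 33 v = \frac{593 v}{18}$)
$A{\left(u,g \right)} = 164 u$ ($A{\left(u,g \right)} = 163 u + u = 164 u$)
$s = \frac{9266}{3}$ ($s = - \frac{164 \left(-113\right)}{6} = \left(- \frac{1}{6}\right) \left(-18532\right) = \frac{9266}{3} \approx 3088.7$)
$s - M{\left(120,9 \right)} = \frac{9266}{3} - \frac{593}{18} \cdot 9 = \frac{9266}{3} - \frac{593}{2} = \frac{16753}{6}$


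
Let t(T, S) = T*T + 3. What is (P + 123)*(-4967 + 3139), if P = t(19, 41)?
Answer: -890236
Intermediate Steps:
t(T, S) = 3 + T**2 (t(T, S) = T**2 + 3 = 3 + T**2)
P = 364 (P = 3 + 19**2 = 3 + 361 = 364)
(P + 123)*(-4967 + 3139) = (364 + 123)*(-4967 + 3139) = 487*(-1828) = -890236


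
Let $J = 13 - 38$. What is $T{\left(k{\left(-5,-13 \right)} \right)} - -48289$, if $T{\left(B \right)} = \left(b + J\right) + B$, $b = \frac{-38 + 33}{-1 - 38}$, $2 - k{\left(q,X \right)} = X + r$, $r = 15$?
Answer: $\frac{1882301}{39} \approx 48264.0$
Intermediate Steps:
$k{\left(q,X \right)} = -13 - X$ ($k{\left(q,X \right)} = 2 - \left(X + 15\right) = 2 - \left(15 + X\right) = -13 - X$)
$J = -25$
$b = \frac{5}{39}$ ($b = - \frac{5}{-39} = \left(-5\right) \left(- \frac{1}{39}\right) = \frac{5}{39} \approx 0.12821$)
$T{\left(B \right)} = - \frac{970}{39} + B$ ($T{\left(B \right)} = \left(\frac{5}{39} - 25\right) + B = - \frac{970}{39} + B$)
$T{\left(k{\left(-5,-13 \right)} \right)} - -48289 = \left(- \frac{970}{39} - 0\right) - -48289 = \left(- \frac{970}{39} + \left(-13 + 13\right)\right) + 48289 = \left(- \frac{970}{39} + 0\right) + 48289 = - \frac{970}{39} + 48289 = \frac{1882301}{39}$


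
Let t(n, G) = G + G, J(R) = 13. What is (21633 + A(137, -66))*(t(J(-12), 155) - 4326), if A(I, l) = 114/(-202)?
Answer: -8774462016/101 ≈ -8.6876e+7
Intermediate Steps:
t(n, G) = 2*G
A(I, l) = -57/101 (A(I, l) = 114*(-1/202) = -57/101)
(21633 + A(137, -66))*(t(J(-12), 155) - 4326) = (21633 - 57/101)*(2*155 - 4326) = 2184876*(310 - 4326)/101 = (2184876/101)*(-4016) = -8774462016/101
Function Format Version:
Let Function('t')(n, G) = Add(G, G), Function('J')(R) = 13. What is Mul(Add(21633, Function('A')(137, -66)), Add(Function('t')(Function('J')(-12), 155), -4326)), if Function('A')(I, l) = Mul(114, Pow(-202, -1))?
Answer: Rational(-8774462016, 101) ≈ -8.6876e+7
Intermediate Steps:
Function('t')(n, G) = Mul(2, G)
Function('A')(I, l) = Rational(-57, 101) (Function('A')(I, l) = Mul(114, Rational(-1, 202)) = Rational(-57, 101))
Mul(Add(21633, Function('A')(137, -66)), Add(Function('t')(Function('J')(-12), 155), -4326)) = Mul(Add(21633, Rational(-57, 101)), Add(Mul(2, 155), -4326)) = Mul(Rational(2184876, 101), Add(310, -4326)) = Mul(Rational(2184876, 101), -4016) = Rational(-8774462016, 101)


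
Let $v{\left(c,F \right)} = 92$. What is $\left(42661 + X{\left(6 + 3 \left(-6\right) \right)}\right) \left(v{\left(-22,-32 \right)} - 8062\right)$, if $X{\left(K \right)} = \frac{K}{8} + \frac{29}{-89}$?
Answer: $- \frac{30259432005}{89} \approx -3.3999 \cdot 10^{8}$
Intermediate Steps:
$X{\left(K \right)} = - \frac{29}{89} + \frac{K}{8}$ ($X{\left(K \right)} = K \frac{1}{8} + 29 \left(- \frac{1}{89}\right) = \frac{K}{8} - \frac{29}{89} = - \frac{29}{89} + \frac{K}{8}$)
$\left(42661 + X{\left(6 + 3 \left(-6\right) \right)}\right) \left(v{\left(-22,-32 \right)} - 8062\right) = \left(42661 + \left(- \frac{29}{89} + \frac{6 + 3 \left(-6\right)}{8}\right)\right) \left(92 - 8062\right) = \left(42661 + \left(- \frac{29}{89} + \frac{6 - 18}{8}\right)\right) \left(-7970\right) = \left(42661 + \left(- \frac{29}{89} + \frac{1}{8} \left(-12\right)\right)\right) \left(-7970\right) = \left(42661 - \frac{325}{178}\right) \left(-7970\right) = \frac{7593333}{178} \left(-7970\right) = - \frac{30259432005}{89}$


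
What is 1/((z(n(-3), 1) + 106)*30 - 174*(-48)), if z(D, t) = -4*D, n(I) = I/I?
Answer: 1/11412 ≈ 8.7627e-5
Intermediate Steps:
n(I) = 1
1/((z(n(-3), 1) + 106)*30 - 174*(-48)) = 1/((-4*1 + 106)*30 - 174*(-48)) = 1/((-4 + 106)*30 + 8352) = 1/(102*30 + 8352) = 1/(3060 + 8352) = 1/11412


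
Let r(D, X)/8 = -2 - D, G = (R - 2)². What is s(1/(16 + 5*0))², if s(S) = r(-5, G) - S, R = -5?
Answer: 146689/256 ≈ 573.00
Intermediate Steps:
G = 49 (G = (-5 - 2)² = (-7)² = 49)
r(D, X) = -16 - 8*D (r(D, X) = 8*(-2 - D) = -16 - 8*D)
s(S) = 24 - S (s(S) = (-16 - 8*(-5)) - S = (-16 + 40) - S = 24 - S)
s(1/(16 + 5*0))² = (24 - 1/(16 + 5*0))² = (24 - 1/(16 + 0))² = (24 - 1/16)² = (383/16)² = 146689/256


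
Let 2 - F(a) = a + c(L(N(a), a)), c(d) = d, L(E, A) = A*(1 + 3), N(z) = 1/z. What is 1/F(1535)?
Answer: -1/7673 ≈ -0.00013033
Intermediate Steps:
L(E, A) = 4*A (L(E, A) = A*4 = 4*A)
F(a) = 2 - 5*a (F(a) = 2 - (a + 4*a) = 2 - 5*a)
1/F(1535) = 1/(2 - 5*1535) = 1/(2 - 7675) = 1/(-7673) = -1/7673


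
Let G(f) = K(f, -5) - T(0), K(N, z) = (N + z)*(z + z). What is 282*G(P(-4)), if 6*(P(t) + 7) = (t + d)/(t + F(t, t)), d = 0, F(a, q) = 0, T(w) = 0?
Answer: 33370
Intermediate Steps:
K(N, z) = 2*z*(N + z) (K(N, z) = (N + z)*(2*z) = 2*z*(N + z))
P(t) = -41/6 (P(t) = -7 + ((t + 0)/(t + 0))/6 = -7 + (t/t)/6 = -7 + (1/6)*1 = -7 + 1/6 = -41/6)
G(f) = 50 - 10*f (G(f) = 2*(-5)*(f - 5) - 1*0 = 2*(-5)*(-5 + f) + 0 = (50 - 10*f) + 0 = 50 - 10*f)
282*G(P(-4)) = 282*(50 - 10*(-41/6)) = 282*(50 + 205/3) = 282*(355/3) = 33370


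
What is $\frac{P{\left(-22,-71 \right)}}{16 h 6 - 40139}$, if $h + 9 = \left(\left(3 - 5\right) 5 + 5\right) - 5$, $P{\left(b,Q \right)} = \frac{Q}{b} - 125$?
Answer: $\frac{2679}{923186} \approx 0.0029019$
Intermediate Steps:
$P{\left(b,Q \right)} = -125 + \frac{Q}{b}$
$h = -19$ ($h = -9 + \left(\left(\left(3 - 5\right) 5 + 5\right) - 5\right) = -9 + \left(\left(\left(-2\right) 5 + 5\right) - 5\right) = -9 + \left(\left(-10 + 5\right) - 5\right) = -9 - 10 = -19$)
$\frac{P{\left(-22,-71 \right)}}{16 h 6 - 40139} = \frac{-125 - \frac{71}{-22}}{16 \left(-19\right) 6 - 40139} = \frac{-125 - - \frac{71}{22}}{\left(-304\right) 6 - 40139} = \frac{-125 + \frac{71}{22}}{-1824 - 40139} = - \frac{2679}{22 \left(-41963\right)} = \left(- \frac{2679}{22}\right) \left(- \frac{1}{41963}\right) = \frac{2679}{923186}$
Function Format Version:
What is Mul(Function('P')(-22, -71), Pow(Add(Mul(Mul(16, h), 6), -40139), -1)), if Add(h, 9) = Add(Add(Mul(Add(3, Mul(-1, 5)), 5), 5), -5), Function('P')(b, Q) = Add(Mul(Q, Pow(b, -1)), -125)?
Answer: Rational(2679, 923186) ≈ 0.0029019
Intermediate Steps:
Function('P')(b, Q) = Add(-125, Mul(Q, Pow(b, -1)))
h = -19 (h = Add(-9, Add(Add(Mul(Add(3, Mul(-1, 5)), 5), 5), -5)) = Add(-9, Add(Add(Mul(Add(3, -5), 5), 5), -5)) = Add(-9, Add(Add(Mul(-2, 5), 5), -5)) = Add(-9, Add(Add(-10, 5), -5)) = Add(-9, Add(-5, -5)) = Add(-9, -10) = -19)
Mul(Function('P')(-22, -71), Pow(Add(Mul(Mul(16, h), 6), -40139), -1)) = Mul(Add(-125, Mul(-71, Pow(-22, -1))), Pow(Add(Mul(Mul(16, -19), 6), -40139), -1)) = Mul(Add(-125, Mul(-71, Rational(-1, 22))), Pow(Add(Mul(-304, 6), -40139), -1)) = Mul(Add(-125, Rational(71, 22)), Pow(Add(-1824, -40139), -1)) = Mul(Rational(-2679, 22), Pow(-41963, -1)) = Mul(Rational(-2679, 22), Rational(-1, 41963)) = Rational(2679, 923186)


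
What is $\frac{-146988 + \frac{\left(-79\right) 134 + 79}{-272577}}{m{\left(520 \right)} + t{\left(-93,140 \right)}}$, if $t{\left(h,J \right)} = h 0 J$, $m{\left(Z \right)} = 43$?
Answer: $- \frac{40065537569}{11720811} \approx -3418.3$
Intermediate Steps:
$t{\left(h,J \right)} = 0$ ($t{\left(h,J \right)} = 0 J = 0$)
$\frac{-146988 + \frac{\left(-79\right) 134 + 79}{-272577}}{m{\left(520 \right)} + t{\left(-93,140 \right)}} = \frac{-146988 + \frac{\left(-79\right) 134 + 79}{-272577}}{43 + 0} = \frac{-146988 + \left(-10586 + 79\right) \left(- \frac{1}{272577}\right)}{43} = \left(-146988 - - \frac{10507}{272577}\right) \frac{1}{43} = \left(-146988 + \frac{10507}{272577}\right) \frac{1}{43} = \left(- \frac{40065537569}{272577}\right) \frac{1}{43} = - \frac{40065537569}{11720811}$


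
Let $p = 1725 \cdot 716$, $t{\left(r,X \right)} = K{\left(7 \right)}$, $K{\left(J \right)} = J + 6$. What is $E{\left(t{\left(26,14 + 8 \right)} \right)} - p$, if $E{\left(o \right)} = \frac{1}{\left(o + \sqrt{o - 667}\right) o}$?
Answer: $\frac{- 16056300 \sqrt{654} + 208731899 i}{13 \left(\sqrt{654} - 13 i\right)} \approx -1.2351 \cdot 10^{6} - 0.0024414 i$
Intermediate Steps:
$K{\left(J \right)} = 6 + J$
$t{\left(r,X \right)} = 13$ ($t{\left(r,X \right)} = 6 + 7 = 13$)
$p = 1235100$
$E{\left(o \right)} = \frac{1}{o \left(o + \sqrt{-667 + o}\right)}$ ($E{\left(o \right)} = \frac{1}{\left(o + \sqrt{-667 + o}\right) o} = \frac{1}{o \left(o + \sqrt{-667 + o}\right)}$)
$E{\left(t{\left(26,14 + 8 \right)} \right)} - p = \frac{1}{13 \left(13 + \sqrt{-667 + 13}\right)} - 1235100 = \frac{1}{13 \left(13 + \sqrt{-654}\right)} - 1235100 = \frac{1}{13 \left(13 + i \sqrt{654}\right)} - 1235100 = -1235100 + \frac{1}{13 \left(13 + i \sqrt{654}\right)}$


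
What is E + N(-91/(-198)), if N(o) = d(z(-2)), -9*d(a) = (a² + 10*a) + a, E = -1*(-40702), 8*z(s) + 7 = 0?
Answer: 2604991/64 ≈ 40703.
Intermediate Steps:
z(s) = -7/8 (z(s) = -7/8 + (⅛)*0 = -7/8 + 0 = -7/8)
E = 40702
d(a) = -11*a/9 - a²/9 (d(a) = -((a² + 10*a) + a)/9 = -(a² + 11*a)/9 = -11*a/9 - a²/9)
N(o) = 63/64 (N(o) = -⅑*(-7/8)*(11 - 7/8) = -⅑*(-7/8)*81/8 = 63/64)
E + N(-91/(-198)) = 40702 + 63/64 = 2604991/64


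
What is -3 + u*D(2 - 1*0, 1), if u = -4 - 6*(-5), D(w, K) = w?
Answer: 49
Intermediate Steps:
u = 26 (u = -4 + 30 = 26)
-3 + u*D(2 - 1*0, 1) = -3 + 26*(2 - 1*0) = -3 + 26*(2 + 0) = -3 + 26*2 = -3 + 52 = 49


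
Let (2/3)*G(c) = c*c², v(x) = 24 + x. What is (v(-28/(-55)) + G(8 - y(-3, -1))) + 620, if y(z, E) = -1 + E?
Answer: 117948/55 ≈ 2144.5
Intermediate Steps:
G(c) = 3*c³/2 (G(c) = 3*(c*c²)/2 = 3*c³/2)
(v(-28/(-55)) + G(8 - y(-3, -1))) + 620 = ((24 - 28/(-55)) + 3*(8 - (-1 - 1))³/2) + 620 = ((24 - 28*(-1/55)) + 3*(8 - 1*(-2))³/2) + 620 = ((24 + 28/55) + 3*(8 + 2)³/2) + 620 = (1348/55 + (3/2)*10³) + 620 = (1348/55 + (3/2)*1000) + 620 = (1348/55 + 1500) + 620 = 83848/55 + 620 = 117948/55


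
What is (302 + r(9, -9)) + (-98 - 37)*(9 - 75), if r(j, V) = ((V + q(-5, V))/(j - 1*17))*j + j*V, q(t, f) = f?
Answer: 36605/4 ≈ 9151.3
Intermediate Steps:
r(j, V) = V*j + 2*V*j/(-17 + j) (r(j, V) = ((V + V)/(j - 1*17))*j + j*V = ((2*V)/(j - 17))*j + V*j = ((2*V)/(-17 + j))*j + V*j = (2*V/(-17 + j))*j + V*j = 2*V*j/(-17 + j) + V*j = V*j + 2*V*j/(-17 + j))
(302 + r(9, -9)) + (-98 - 37)*(9 - 75) = (302 - 9*9*(-15 + 9)/(-17 + 9)) + (-98 - 37)*(9 - 75) = (302 - 9*9*(-6)/(-8)) - 135*(-66) = (302 - 9*9*(-1/8)*(-6)) + 8910 = (302 - 243/4) + 8910 = 965/4 + 8910 = 36605/4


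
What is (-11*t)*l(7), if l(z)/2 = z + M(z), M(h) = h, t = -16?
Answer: 4928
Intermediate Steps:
l(z) = 4*z (l(z) = 2*(z + z) = 2*(2*z) = 4*z)
(-11*t)*l(7) = (-11*(-16))*(4*7) = 176*28 = 4928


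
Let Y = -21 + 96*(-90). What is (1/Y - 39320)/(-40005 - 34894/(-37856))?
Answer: 6445940261488/6558084888573 ≈ 0.98290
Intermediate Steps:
Y = -8661 (Y = -21 - 8640 = -8661)
(1/Y - 39320)/(-40005 - 34894/(-37856)) = (1/(-8661) - 39320)/(-40005 - 34894/(-37856)) = (-1/8661 - 39320)/(-40005 - 34894*(-1/37856)) = -340550521/(8661*(-40005 + 17447/18928)) = -340550521/(8661*(-757197193/18928)) = -340550521/8661*(-18928/757197193) = 6445940261488/6558084888573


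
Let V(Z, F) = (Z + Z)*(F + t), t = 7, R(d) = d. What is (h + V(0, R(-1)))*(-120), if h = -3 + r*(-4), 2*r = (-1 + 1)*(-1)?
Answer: 360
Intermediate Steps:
r = 0 (r = ((-1 + 1)*(-1))/2 = (0*(-1))/2 = (½)*0 = 0)
V(Z, F) = 2*Z*(7 + F) (V(Z, F) = (Z + Z)*(F + 7) = (2*Z)*(7 + F) = 2*Z*(7 + F))
h = -3 (h = -3 + 0*(-4) = -3 + 0 = -3)
(h + V(0, R(-1)))*(-120) = (-3 + 2*0*(7 - 1))*(-120) = (-3 + 2*0*6)*(-120) = (-3 + 0)*(-120) = -3*(-120) = 360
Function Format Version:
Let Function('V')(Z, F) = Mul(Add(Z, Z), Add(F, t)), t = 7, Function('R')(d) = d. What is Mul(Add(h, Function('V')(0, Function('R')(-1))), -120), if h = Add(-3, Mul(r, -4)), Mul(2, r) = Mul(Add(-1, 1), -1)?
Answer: 360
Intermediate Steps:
r = 0 (r = Mul(Rational(1, 2), Mul(Add(-1, 1), -1)) = Mul(Rational(1, 2), Mul(0, -1)) = Mul(Rational(1, 2), 0) = 0)
Function('V')(Z, F) = Mul(2, Z, Add(7, F)) (Function('V')(Z, F) = Mul(Add(Z, Z), Add(F, 7)) = Mul(Mul(2, Z), Add(7, F)) = Mul(2, Z, Add(7, F)))
h = -3 (h = Add(-3, Mul(0, -4)) = Add(-3, 0) = -3)
Mul(Add(h, Function('V')(0, Function('R')(-1))), -120) = Mul(Add(-3, Mul(2, 0, Add(7, -1))), -120) = Mul(Add(-3, Mul(2, 0, 6)), -120) = Mul(Add(-3, 0), -120) = Mul(-3, -120) = 360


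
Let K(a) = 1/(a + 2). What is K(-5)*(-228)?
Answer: 76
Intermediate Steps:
K(a) = 1/(2 + a)
K(-5)*(-228) = -228/(2 - 5) = -228/(-3) = -⅓*(-228) = 76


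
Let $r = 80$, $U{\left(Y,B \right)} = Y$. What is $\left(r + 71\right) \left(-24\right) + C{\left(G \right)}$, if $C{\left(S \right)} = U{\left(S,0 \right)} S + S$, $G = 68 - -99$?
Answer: $24432$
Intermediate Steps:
$G = 167$ ($G = 68 + 99 = 167$)
$C{\left(S \right)} = S + S^{2}$ ($C{\left(S \right)} = S S + S = S^{2} + S = S + S^{2}$)
$\left(r + 71\right) \left(-24\right) + C{\left(G \right)} = \left(80 + 71\right) \left(-24\right) + 167 \left(1 + 167\right) = 151 \left(-24\right) + 167 \cdot 168 = -3624 + 28056 = 24432$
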